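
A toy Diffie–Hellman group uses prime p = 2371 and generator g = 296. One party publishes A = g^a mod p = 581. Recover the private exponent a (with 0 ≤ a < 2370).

Baby-step giant-step with m = ceil(sqrt(2370)) = 49.
Baby table (296^j mod 2371 for j=0..48):
  0:1  1:296  2:2260  3:338  4:466  5:418  6:436  7:1022
  8:1395  9:366  10:1641  11:2052  12:416  13:2215  14:1244  15:719
  16:1805  17:805  18:1180  19:743  20:1796  21:512  22:2179  23:72
  24:2344  25:1492  26:626  27:358  28:1644  29:569  30:83  31:858
  32:271  33:1973  34:742  35:1500  36:623  37:1841  38:1977  39:1926
  40:1056  41:1975  42:1334  43:1278  44:1299  45:402  46:442  47:427
  48:729
Giant step factor: 296^(-49) ≡ 1134 (mod 2371).
Scan 581·1134^i mod 2371 for i = 0, 1, …:
  i=0: 581   i=1: 2087   i=2: 400   i=3: 739
  i=4: 1063   i=5: 974   i=6: 2001   i=7: 87
  i=8: 1447   i=9: 166     …   i=35: 172
  i=36: 626
Match at i=36, j=26: a = 36·49 + 26 = 1790.

1790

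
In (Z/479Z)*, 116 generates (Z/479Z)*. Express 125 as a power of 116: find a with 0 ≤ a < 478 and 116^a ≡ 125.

286

Baby-step giant-step with m = ceil(sqrt(478)) = 22.
Baby table (116^j mod 479 for j=0..21):
  0:1  1:116  2:44  3:314  4:20  5:404  6:401  7:53
  8:400  9:416  10:356  11:102  12:336  13:177  14:414  15:124
  16:14  17:187  18:137  19:85  20:280  21:387
Giant step factor: 116^(-22) ≡ 168 (mod 479).
Scan 125·168^i mod 479 for i = 0, 1, …:
  i=0: 125   i=1: 403   i=2: 165   i=3: 417
  i=4: 122   i=5: 378   i=6: 276   i=7: 384
  i=8: 326   i=9: 162   i=10: 392   i=11: 233
  i=12: 345   i=13: 1
Match at i=13, j=0: a = 13·22 + 0 = 286.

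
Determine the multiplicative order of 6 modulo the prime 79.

78

The order of 6 must divide p − 1 = 78 = 2 · 3 · 13.
Divisors: 1, 2, 3, 6, 13, 26, 39, 78.
Check each in increasing order: 6^1 ≡ 6;  6^2 ≡ 36;  6^3 ≡ 58;  6^6 ≡ 46;  6^13 ≡ 56;  6^26 ≡ 55;  6^39 ≡ 78;  6^78 ≡ 1.
Smallest exponent giving 1 is 78.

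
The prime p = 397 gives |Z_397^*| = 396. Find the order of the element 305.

198

The order of 305 must divide p − 1 = 396 = 2^2 · 3^2 · 11.
Divisors: 1, 2, 3, 4, 6, 9, 11, 12, 18, 22, 33, 36, 44, 66, 99, 132, 198, 396.
Check each in increasing order: 305^1 ≡ 305;  305^2 ≡ 127;  305^3 ≡ 226;  305^4 ≡ 249;  305^6 ≡ 260;  305^9 ≡ 4;  305^11 ≡ 111;  305^12 ≡ 110;  305^18 ≡ 16;  305^22 ≡ 14;  305^33 ≡ 363;  305^36 ≡ 256;  305^44 ≡ 196;  305^66 ≡ 362;  305^99 ≡ 396;  305^132 ≡ 34;  305^198 ≡ 1.
Smallest exponent giving 1 is 198.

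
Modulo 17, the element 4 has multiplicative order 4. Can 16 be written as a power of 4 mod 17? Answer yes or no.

yes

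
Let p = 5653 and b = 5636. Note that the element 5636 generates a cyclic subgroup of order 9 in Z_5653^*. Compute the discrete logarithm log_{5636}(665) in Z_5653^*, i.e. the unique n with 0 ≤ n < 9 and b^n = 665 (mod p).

Successive powers of 5636 modulo 5653:
  5636^0=1  5636^1=5636  5636^2=289  5636^3=740  5636^4=4379  5636^5=4699
  5636^6=4912  5636^7=1291  5636^8=665
So 5636^8 ≡ 665 (mod 5653), giving n = 8.

8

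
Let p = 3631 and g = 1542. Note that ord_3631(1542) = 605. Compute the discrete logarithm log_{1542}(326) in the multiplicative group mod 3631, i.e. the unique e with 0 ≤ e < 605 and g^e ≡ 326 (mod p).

398

Baby-step giant-step with m = ceil(sqrt(605)) = 25.
Baby table (1542^j mod 3631 for j=0..24):
  0:1  1:1542  2:3090  3:908  4:2201  5:2588  6:227  7:1458
  8:647  9:2780  10:2180  11:2885  12:695  13:545  14:1629  15:2897
  16:1044  17:1315  18:1632  19:261  20:3052  21:408  22:973  23:763
  24:102
Giant step factor: 1542^(-25) ≡ 3325 (mod 3631).
Scan 326·3325^i mod 3631 for i = 0, 1, …:
  i=0: 326   i=1: 1912   i=2: 3150   i=3: 1946
  i=4: 8   i=5: 1183   i=6: 1102   i=7: 471
  i=8: 1114   i=9: 430     …   i=14: 3142
  i=15: 763
Match at i=15, j=23: e = 15·25 + 23 = 398.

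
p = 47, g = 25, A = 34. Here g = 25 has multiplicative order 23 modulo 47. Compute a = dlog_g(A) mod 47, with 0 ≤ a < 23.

17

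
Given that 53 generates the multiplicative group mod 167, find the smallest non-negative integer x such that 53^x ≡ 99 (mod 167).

136

Baby-step giant-step with m = ceil(sqrt(166)) = 13.
Baby table (53^j mod 167 for j=0..12):
  0:1  1:53  2:137  3:80  4:65  5:105  6:54  7:23
  8:50  9:145  10:3  11:159  12:77
Giant step factor: 53^(-13) ≡ 151 (mod 167).
Scan 99·151^i mod 167 for i = 0, 1, …:
  i=0: 99   i=1: 86   i=2: 127   i=3: 139
  i=4: 114   i=5: 13   i=6: 126   i=7: 155
  i=8: 25   i=9: 101   i=10: 54
Match at i=10, j=6: x = 10·13 + 6 = 136.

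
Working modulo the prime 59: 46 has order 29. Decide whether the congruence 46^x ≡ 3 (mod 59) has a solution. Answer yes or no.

yes

3 ∈ ⟨46⟩ iff 3^29 ≡ 1 (mod 59), since |⟨46⟩| = 29.
3^29 mod 59 = 1.
Since 1 = 1, 3 lies in the subgroup.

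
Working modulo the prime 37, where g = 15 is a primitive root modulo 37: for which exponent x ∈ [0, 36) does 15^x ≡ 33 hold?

32

Successive powers of 15 modulo 37:
  15^0=1  15^1=15  15^2=3  15^3=8  15^4=9  15^5=24
  15^6=27  15^7=35  15^8=7  15^9=31  15^10=21  15^11=19
  15^12=26  15^13=20  15^14=4  15^15=23  15^16=12  15^17=32
  15^18=36  15^19=22  15^20=34  15^21=29  15^22=28  15^23=13
  15^24=10  15^25=2  15^26=30  15^27=6  15^28=16  15^29=18
  15^30=11  15^31=17  15^32=33
So 15^32 ≡ 33 (mod 37), giving x = 32.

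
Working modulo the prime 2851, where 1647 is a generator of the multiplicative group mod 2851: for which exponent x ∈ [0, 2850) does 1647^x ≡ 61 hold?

Baby-step giant-step with m = ceil(sqrt(2850)) = 54.
Baby table (1647^j mod 2851 for j=0..53):
  0:1  1:1647  2:1308  3:1771  4:264  5:1456  6:341  7:2831
  8:1272  9:2350  10:1643  11:422  12:2241  13:1733  14:400  15:219
  16:1467  17:1352  18:113  19:796  20:2403  21:553  22:1322  23:2021
  24:1470  25:591  26:1186  27:407  28:344  29:2070  30:2345  31:1961
  32:2435  33:1939  34:413  35:1673  36:1365  37:1567  38:694  39:2618
  40:1134  41:293  42:752  43:1210  44:21  45:375  46:1809  47:128
  48:2693  49:2066  50:1459  51:2431  52:1053  53:883
Giant step factor: 1647^(-54) ≡ 725 (mod 2851).
Scan 61·725^i mod 2851 for i = 0, 1, …:
  i=0: 61   i=1: 1460   i=2: 779   i=3: 277
  i=4: 1255   i=5: 406   i=6: 697   i=7: 698
  i=8: 1423   i=9: 2464     …   i=14: 2098
  i=15: 1467
Match at i=15, j=16: x = 15·54 + 16 = 826.

826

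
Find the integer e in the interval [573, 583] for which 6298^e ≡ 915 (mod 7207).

Compute 6298^573 mod 7207 = 1527, then multiply by 6298 repeatedly:
  6298^573=1527  6298^574=2908  6298^575=1597  6298^576=4141  6298^577=5092
  6298^578=5473  6298^579=5080  6298^580=1967  6298^581=6540  6298^582=915
Found 915 at exponent 582.

582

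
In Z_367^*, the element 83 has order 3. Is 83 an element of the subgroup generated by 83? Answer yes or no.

83 ∈ ⟨83⟩ iff 83^3 ≡ 1 (mod 367), since |⟨83⟩| = 3.
83^3 mod 367 = 1.
Since 1 = 1, 83 lies in the subgroup.

yes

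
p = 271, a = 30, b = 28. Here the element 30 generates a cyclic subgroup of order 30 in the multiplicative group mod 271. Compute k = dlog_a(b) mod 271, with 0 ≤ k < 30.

20

Successive powers of 30 modulo 271:
  30^0=1  30^1=30  30^2=87  30^3=171  30^4=252  30^5=243
  30^6=244  30^7=3  30^8=90  30^9=261  30^10=242  30^11=214
  30^12=187  30^13=190  30^14=9  30^15=270  30^16=241  30^17=184
  30^18=100  30^19=19  30^20=28
So 30^20 ≡ 28 (mod 271), giving k = 20.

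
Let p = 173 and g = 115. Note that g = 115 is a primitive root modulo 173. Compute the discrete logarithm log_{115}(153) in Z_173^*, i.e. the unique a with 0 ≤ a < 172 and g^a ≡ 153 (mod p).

145

Baby-step giant-step with m = ceil(sqrt(172)) = 14.
Baby table (115^j mod 173 for j=0..13):
  0:1  1:115  2:77  3:32  4:47  5:42  6:159  7:120
  8:133  9:71  10:34  11:104  12:23  13:50
Giant step factor: 115^(-14) ≡ 38 (mod 173).
Scan 153·38^i mod 173 for i = 0, 1, …:
  i=0: 153   i=1: 105   i=2: 11   i=3: 72
  i=4: 141   i=5: 168   i=6: 156   i=7: 46
  i=8: 18   i=9: 165   i=10: 42
Match at i=10, j=5: a = 10·14 + 5 = 145.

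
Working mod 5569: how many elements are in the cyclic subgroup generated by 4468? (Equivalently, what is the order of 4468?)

696

The order of 4468 must divide p − 1 = 5568 = 2^6 · 3 · 29.
Divisors: 1, 2, 3, 4, 6, 8, 12, 16, 24, 29, 32, 48, 58, 64, 87, 96, 116, 174, 192, 232, 348, 464, 696, 928, 1392, 1856, 2784, 5568.
Check each in increasing order: 4468^1 ≡ 4468;  4468^2 ≡ 3728;  4468^3 ≡ 5394;  4468^4 ≡ 3329;  4468^6 ≡ 2780;  4468^8 ≡ 5500;  4468^12 ≡ 4197;  4468^16 ≡ 4761;  4468^24 ≡ 62;  4468^29 ≡ 4416;  4468^32 ≡ 1291;  4468^48 ≡ 3844;  4468^58 ≡ 3987;  4468^64 ≡ 1550;  4468^87 ≡ 2983;  4468^96 ≡ 1779;  4468^116 ≡ 2243;  4468^174 ≡ 4596;  4468^192 ≡ 1649;  4468^232 ≡ 2242;  4468^348 ≡ 5568;  4468^464 ≡ 3326;  4468^696 ≡ 1.
Smallest exponent giving 1 is 696.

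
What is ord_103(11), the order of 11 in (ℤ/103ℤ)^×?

102

The order of 11 must divide p − 1 = 102 = 2 · 3 · 17.
Divisors: 1, 2, 3, 6, 17, 34, 51, 102.
Check each in increasing order: 11^1 ≡ 11;  11^2 ≡ 18;  11^3 ≡ 95;  11^6 ≡ 64;  11^17 ≡ 57;  11^34 ≡ 56;  11^51 ≡ 102;  11^102 ≡ 1.
Smallest exponent giving 1 is 102.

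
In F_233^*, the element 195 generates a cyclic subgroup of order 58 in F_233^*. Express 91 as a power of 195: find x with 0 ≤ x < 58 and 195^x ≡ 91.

47

Baby-step giant-step with m = ceil(sqrt(58)) = 8.
Baby table (195^j mod 233 for j=0..7):
  0:1  1:195  2:46  3:116  4:19  5:210  6:175  7:107
Giant step factor: 195^(-8) ≡ 71 (mod 233).
Scan 91·71^i mod 233 for i = 0, 1, …:
  i=0: 91   i=1: 170   i=2: 187   i=3: 229
  i=4: 182   i=5: 107
Match at i=5, j=7: x = 5·8 + 7 = 47.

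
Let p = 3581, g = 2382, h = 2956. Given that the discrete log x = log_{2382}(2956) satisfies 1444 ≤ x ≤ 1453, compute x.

Compute 2382^1444 mod 3581 = 911, then multiply by 2382 repeatedly:
  2382^1444=911  2382^1445=3497  2382^1446=448  2382^1447=3579  2382^1448=2398
  2382^1449=341  2382^1450=2956
Found 2956 at exponent 1450.

1450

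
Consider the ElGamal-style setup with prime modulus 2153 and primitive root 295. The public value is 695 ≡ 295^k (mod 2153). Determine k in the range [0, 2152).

368

Baby-step giant-step with m = ceil(sqrt(2152)) = 47.
Baby table (295^j mod 2153 for j=0..46):
  0:1  1:295  2:905  3:3  4:885  5:562  6:9  7:502
  8:1686  9:27  10:1506  11:752  12:81  13:212  14:103  15:243
  16:636  17:309  18:729  19:1908  20:927  21:34  22:1418  23:628
  24:102  25:2101  26:1884  27:306  28:1997  29:1346  30:918  31:1685
  32:1885  33:601  34:749  35:1349  36:1803  37:94  38:1894  39:1103
  40:282  41:1376  42:1156  43:846  44:1975  45:1315  46:385
Giant step factor: 295^(-47) ≡ 1520 (mod 2153).
Scan 695·1520^i mod 2153 for i = 0, 1, …:
  i=0: 695   i=1: 1430   i=2: 1223   i=3: 921
  i=4: 470   i=5: 1757   i=6: 920   i=7: 1103
Match at i=7, j=39: k = 7·47 + 39 = 368.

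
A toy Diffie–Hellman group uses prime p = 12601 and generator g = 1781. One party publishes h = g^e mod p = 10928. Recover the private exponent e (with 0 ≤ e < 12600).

3275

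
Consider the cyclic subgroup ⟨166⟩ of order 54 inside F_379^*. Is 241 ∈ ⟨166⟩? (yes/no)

no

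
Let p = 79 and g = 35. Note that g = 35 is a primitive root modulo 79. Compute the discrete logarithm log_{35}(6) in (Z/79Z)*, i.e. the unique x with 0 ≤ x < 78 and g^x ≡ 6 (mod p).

17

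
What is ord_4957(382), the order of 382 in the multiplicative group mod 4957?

2478

The order of 382 must divide p − 1 = 4956 = 2^2 · 3 · 7 · 59.
Divisors: 1, 2, 3, 4, 6, 7, 12, 14, 21, 28, 42, 59, 84, 118, 177, 236, 354, 413, 708, 826, 1239, 1652, 2478, 4956.
Check each in increasing order: 382^1 ≡ 382;  382^2 ≡ 2171;  382^3 ≡ 1503;  382^4 ≡ 4091;  382^6 ≡ 3574;  382^7 ≡ 2093;  382^12 ≡ 4244;  382^14 ≡ 3618;  382^21 ≡ 3135;  382^28 ≡ 3444;  382^42 ≡ 3451;  382^59 ≡ 2006;  382^84 ≡ 2687;  382^118 ≡ 3909;  382^177 ≡ 4437;  382^236 ≡ 2807;  382^354 ≡ 2722;  382^413 ≡ 2675;  382^708 ≡ 3526;  382^826 ≡ 2674;  382^1239 ≡ 4956;  382^1652 ≡ 2282;  382^2478 ≡ 1.
Smallest exponent giving 1 is 2478.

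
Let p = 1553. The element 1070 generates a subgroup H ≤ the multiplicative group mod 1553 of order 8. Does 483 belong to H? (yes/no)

yes

⟨1070⟩ has order 8; its elements mod 1553 are {1, 339, 483, 672, 881, 1070, 1214, 1552}.
483 is in this set.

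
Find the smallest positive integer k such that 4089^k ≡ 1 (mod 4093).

The order of 4089 must divide p − 1 = 4092 = 2^2 · 3 · 11 · 31.
Divisors: 1, 2, 3, 4, 6, 11, 12, 22, 31, 33, 44, 62, 66, 93, 124, 132, 186, 341, 372, 682, 1023, 1364, 2046, 4092.
Check each in increasing order: 4089^1 ≡ 4089;  4089^2 ≡ 16;  4089^3 ≡ 4029;  4089^4 ≡ 256;  4089^6 ≡ 3;  4089^11 ≡ 1021;  4089^12 ≡ 9;  4089^22 ≡ 2819;  4089^31 ≡ 3121;  4089^33 ≡ 820;  4089^44 ≡ 2248;  4089^62 ≡ 3394;  4089^66 ≡ 1148;  4089^93 ≡ 4083;  4089^124 ≡ 1534;  4089^132 ≡ 4051;  4089^186 ≡ 100;  4089^341 ≡ 3190;  4089^372 ≡ 1814;  4089^682 ≡ 902;  4089^1023 ≡ 1.
Smallest exponent giving 1 is 1023.

1023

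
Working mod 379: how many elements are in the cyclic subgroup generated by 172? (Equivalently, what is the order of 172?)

378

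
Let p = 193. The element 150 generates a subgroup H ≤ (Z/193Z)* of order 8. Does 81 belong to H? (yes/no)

yes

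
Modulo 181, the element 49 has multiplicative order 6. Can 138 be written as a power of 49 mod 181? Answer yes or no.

138 ∈ ⟨49⟩ iff 138^6 ≡ 1 (mod 181), since |⟨49⟩| = 6.
138^6 mod 181 = 132.
Since 132 ≠ 1, 138 does not lie in the subgroup.

no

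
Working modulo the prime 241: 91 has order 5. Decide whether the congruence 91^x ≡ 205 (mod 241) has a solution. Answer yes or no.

⟨91⟩ has order 5; its elements mod 241 are {1, 87, 91, 98, 205}.
205 is in this set.

yes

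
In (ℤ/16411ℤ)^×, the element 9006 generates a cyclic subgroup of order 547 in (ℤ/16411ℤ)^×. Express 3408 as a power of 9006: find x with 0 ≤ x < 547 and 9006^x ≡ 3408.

Baby-step giant-step with m = ceil(sqrt(547)) = 24.
Baby table (9006^j mod 16411 for j=0..23):
  0:1  1:9006  2:4874  3:12230  4:9159  5:4268  6:3046  7:9495
  8:10660  9:16021  10:16025  11:2816  12:5901  13:5588  14:9402  15:10063
  16:5836  17:10994  18:4401  19:2841  20:1297  21:12561  22:3343  23:9284
Giant step factor: 9006^(-24) ≡ 7522 (mod 16411).
Scan 3408·7522^i mod 16411 for i = 0, 1, …:
  i=0: 3408   i=1: 994   i=2: 9863   i=3: 11766
  i=4: 15740   i=5: 7326   i=6: 14445   i=7: 14470
  i=8: 5588
Match at i=8, j=13: x = 8·24 + 13 = 205.

205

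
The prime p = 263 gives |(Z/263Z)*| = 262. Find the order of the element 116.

262

The order of 116 must divide p − 1 = 262 = 2 · 131.
Divisors: 1, 2, 131, 262.
Check each in increasing order: 116^1 ≡ 116;  116^2 ≡ 43;  116^131 ≡ 262;  116^262 ≡ 1.
Smallest exponent giving 1 is 262.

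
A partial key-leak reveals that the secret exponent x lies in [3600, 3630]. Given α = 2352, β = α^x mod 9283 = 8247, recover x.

3616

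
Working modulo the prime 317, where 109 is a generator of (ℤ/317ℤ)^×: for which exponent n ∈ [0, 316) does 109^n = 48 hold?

139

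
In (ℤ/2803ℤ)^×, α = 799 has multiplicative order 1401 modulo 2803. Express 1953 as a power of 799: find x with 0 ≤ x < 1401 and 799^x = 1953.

1150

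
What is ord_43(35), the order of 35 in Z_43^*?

7

The order of 35 must divide p − 1 = 42 = 2 · 3 · 7.
Divisors: 1, 2, 3, 6, 7, 14, 21, 42.
Check each in increasing order: 35^1 ≡ 35;  35^2 ≡ 21;  35^3 ≡ 4;  35^6 ≡ 16;  35^7 ≡ 1.
Smallest exponent giving 1 is 7.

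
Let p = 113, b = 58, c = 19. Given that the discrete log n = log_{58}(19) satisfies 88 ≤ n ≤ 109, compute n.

Compute 58^88 mod 113 = 83, then multiply by 58 repeatedly:
  58^88=83  58^89=68  58^90=102  58^91=40  58^92=60
  58^93=90  58^94=22  58^95=33  58^96=106  58^97=46
  58^98=69  58^99=47  58^100=14  58^101=21  58^102=88
  58^103=19
Found 19 at exponent 103.

103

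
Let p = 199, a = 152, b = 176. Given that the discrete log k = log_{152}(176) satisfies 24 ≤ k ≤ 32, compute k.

25

Compute 152^24 mod 199 = 64, then multiply by 152 repeatedly:
  152^24=64  152^25=176
Found 176 at exponent 25.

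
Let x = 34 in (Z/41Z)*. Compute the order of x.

40

The order of 34 must divide p − 1 = 40 = 2^3 · 5.
Divisors: 1, 2, 4, 5, 8, 10, 20, 40.
Check each in increasing order: 34^1 ≡ 34;  34^2 ≡ 8;  34^4 ≡ 23;  34^5 ≡ 3;  34^8 ≡ 37;  34^10 ≡ 9;  34^20 ≡ 40;  34^40 ≡ 1.
Smallest exponent giving 1 is 40.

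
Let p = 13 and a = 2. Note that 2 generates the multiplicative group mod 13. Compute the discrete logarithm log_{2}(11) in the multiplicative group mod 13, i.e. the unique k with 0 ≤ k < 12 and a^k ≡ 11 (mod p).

Successive powers of 2 modulo 13:
  2^0=1  2^1=2  2^2=4  2^3=8  2^4=3  2^5=6
  2^6=12  2^7=11
So 2^7 ≡ 11 (mod 13), giving k = 7.

7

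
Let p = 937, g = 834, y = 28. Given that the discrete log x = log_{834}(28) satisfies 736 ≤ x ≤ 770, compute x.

739

Compute 834^736 mod 937 = 324, then multiply by 834 repeatedly:
  834^736=324  834^737=360  834^738=400  834^739=28
Found 28 at exponent 739.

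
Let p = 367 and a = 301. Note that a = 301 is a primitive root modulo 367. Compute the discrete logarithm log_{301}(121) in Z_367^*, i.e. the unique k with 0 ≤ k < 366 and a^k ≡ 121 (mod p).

214

Baby-step giant-step with m = ceil(sqrt(366)) = 20.
Baby table (301^j mod 367 for j=0..19):
  0:1  1:301  2:319  3:232  4:102  5:241  6:242  7:176
  8:128  9:360  10:95  11:336  12:211  13:20  14:148  15:141
  16:236  17:205  18:49  19:69
Giant step factor: 301^(-20) ≡ 252 (mod 367).
Scan 121·252^i mod 367 for i = 0, 1, …:
  i=0: 121   i=1: 31   i=2: 105   i=3: 36
  i=4: 264   i=5: 101   i=6: 129   i=7: 212
  i=8: 209   i=9: 187   i=10: 148
Match at i=10, j=14: k = 10·20 + 14 = 214.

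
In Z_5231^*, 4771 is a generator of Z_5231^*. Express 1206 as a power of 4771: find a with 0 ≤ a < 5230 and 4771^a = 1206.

2304

Baby-step giant-step with m = ceil(sqrt(5230)) = 73.
Baby table (4771^j mod 5231 for j=0..72):
  0:1  1:4771  2:2360  3:2448  4:3816  5:2256  6:3209  7:4233
  8:3983  9:3901  10:5004  11:5031  12:3073  13:4021  14:2114  15:526
  16:3897  17:1613  18:822  19:3743  20:4450  21:3552  22:3383  23:2658
  24:1374  25:911  26:4651  27:19  28:1722  29:2992  30:4664  31:4501
  32:1016  33:3430  34:1962  35:2443  36:885  37:918  38:1431  39:846
  40:3165  41:3549  42:4763  43:809  44:4492  45:5156  46:3114  47:854
  48:4716  49:1505  50:3423  51:5182  52:1616  53:4673  54:361  55:1332
  56:4538  57:4920  58:1823  59:3611  60:2398  61:661  62:4569  63:1122
  64:1749  65:1034  66:381  67:2594  68:4659  69:1570  70:4909  71:1652
  72:3806
Giant step factor: 4771^(-73) ≡ 3071 (mod 5231).
Scan 1206·3071^i mod 5231 for i = 0, 1, …:
  i=0: 1206   i=1: 78   i=2: 4143   i=3: 1361
  i=4: 62   i=5: 2086   i=6: 3362   i=7: 3939
  i=8: 2597   i=9: 3343     …   i=30: 2563
  i=31: 3549
Match at i=31, j=41: a = 31·73 + 41 = 2304.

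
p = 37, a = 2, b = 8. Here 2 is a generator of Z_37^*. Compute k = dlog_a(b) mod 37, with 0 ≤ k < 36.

Successive powers of 2 modulo 37:
  2^0=1  2^1=2  2^2=4  2^3=8
So 2^3 ≡ 8 (mod 37), giving k = 3.

3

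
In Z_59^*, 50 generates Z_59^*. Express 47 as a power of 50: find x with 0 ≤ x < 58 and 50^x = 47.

33

Baby-step giant-step with m = ceil(sqrt(58)) = 8.
Baby table (50^j mod 59 for j=0..7):
  0:1  1:50  2:22  3:38  4:12  5:10  6:28  7:43
Giant step factor: 50^(-8) ≡ 25 (mod 59).
Scan 47·25^i mod 59 for i = 0, 1, …:
  i=0: 47   i=1: 54   i=2: 52   i=3: 2
  i=4: 50
Match at i=4, j=1: x = 4·8 + 1 = 33.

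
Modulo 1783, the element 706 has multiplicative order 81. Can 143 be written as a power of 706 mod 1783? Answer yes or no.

no

143 ∈ ⟨706⟩ iff 143^81 ≡ 1 (mod 1783), since |⟨706⟩| = 81.
143^81 mod 1783 = 583.
Since 583 ≠ 1, 143 does not lie in the subgroup.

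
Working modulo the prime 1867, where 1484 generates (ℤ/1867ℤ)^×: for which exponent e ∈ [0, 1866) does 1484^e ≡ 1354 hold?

375

Baby-step giant-step with m = ceil(sqrt(1866)) = 44.
Baby table (1484^j mod 1867 for j=0..43):
  0:1  1:1484  2:1063  3:1744  4:434  5:1808  6:193  7:761
  8:1656  9:532  10:1614  11:1682  12:1776  13:1247  14:351  15:1858
  16:1580  17:1635  18:1107  19:1695  20:531  21:130  22:619  23:32
  24:813  25:410  26:1665  27:819  28:1846  29:575  30:81  31:716
  32:221  33:1239  34:1548  35:822  36:697  37:30  38:1579  39:151
  40:44  41:1818  42:97  43:189
Giant step factor: 1484^(-44) ≡ 1363 (mod 1867).
Scan 1354·1363^i mod 1867 for i = 0, 1, …:
  i=0: 1354   i=1: 906   i=2: 791   i=3: 874
  i=4: 116   i=5: 1280   i=6: 862   i=7: 563
  i=8: 32
Match at i=8, j=23: e = 8·44 + 23 = 375.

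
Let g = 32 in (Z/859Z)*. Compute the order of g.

858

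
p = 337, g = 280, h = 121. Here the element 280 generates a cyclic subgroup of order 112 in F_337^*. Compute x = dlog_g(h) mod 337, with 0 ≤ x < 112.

Baby-step giant-step with m = ceil(sqrt(112)) = 11.
Baby table (280^j mod 337 for j=0..10):
  0:1  1:280  2:216  3:157  4:150  5:212  6:48  7:297
  8:258  9:122  10:123
Giant step factor: 280^(-11) ≡ 240 (mod 337).
Scan 121·240^i mod 337 for i = 0, 1, …:
  i=0: 121   i=1: 58   i=2: 103   i=3: 119
  i=4: 252   i=5: 157
Match at i=5, j=3: x = 5·11 + 3 = 58.

58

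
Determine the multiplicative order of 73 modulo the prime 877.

The order of 73 must divide p − 1 = 876 = 2^2 · 3 · 73.
Divisors: 1, 2, 3, 4, 6, 12, 73, 146, 219, 292, 438, 876.
Check each in increasing order: 73^1 ≡ 73;  73^2 ≡ 67;  73^3 ≡ 506;  73^4 ≡ 104;  73^6 ≡ 829;  73^12 ≡ 550;  73^73 ≡ 595;  73^146 ≡ 594;  73^219 ≡ 876;  73^292 ≡ 282;  73^438 ≡ 1.
Smallest exponent giving 1 is 438.

438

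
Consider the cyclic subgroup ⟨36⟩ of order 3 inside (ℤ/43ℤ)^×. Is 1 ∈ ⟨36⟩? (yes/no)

1 ∈ ⟨36⟩ iff 1^3 ≡ 1 (mod 43), since |⟨36⟩| = 3.
1^3 mod 43 = 1.
Since 1 = 1, 1 lies in the subgroup.

yes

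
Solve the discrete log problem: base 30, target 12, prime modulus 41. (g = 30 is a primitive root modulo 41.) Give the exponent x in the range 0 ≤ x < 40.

29

Successive powers of 30 modulo 41:
  30^0=1  30^1=30  30^2=39  30^3=22  30^4=4  30^5=38
  30^6=33  30^7=6  30^8=16  30^9=29  30^10=9  30^11=24
  30^12=23  30^13=34  30^14=36  30^15=14  30^16=10  30^17=13
  30^18=21  30^19=15  30^20=40  30^21=11  30^22=2  30^23=19
  30^24=37  30^25=3  30^26=8  30^27=35  30^28=25  30^29=12
So 30^29 ≡ 12 (mod 41), giving x = 29.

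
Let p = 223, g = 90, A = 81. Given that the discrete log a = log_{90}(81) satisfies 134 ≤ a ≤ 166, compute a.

Compute 90^134 mod 223 = 29, then multiply by 90 repeatedly:
  90^134=29  90^135=157  90^136=81
Found 81 at exponent 136.

136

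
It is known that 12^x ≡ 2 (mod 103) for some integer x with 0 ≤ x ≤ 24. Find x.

14

Compute 12^0 mod 103 = 1, then multiply by 12 repeatedly:
  12^0=1  12^1=12  12^2=41  12^3=80  12^4=33
  12^5=87  12^6=14  12^7=65  12^8=59  12^9=90
  12^10=50  12^11=85  12^12=93  12^13=86  12^14=2
Found 2 at exponent 14.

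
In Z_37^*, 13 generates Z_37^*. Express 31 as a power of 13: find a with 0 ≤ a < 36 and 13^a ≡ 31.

Successive powers of 13 modulo 37:
  13^0=1  13^1=13  13^2=21  13^3=14  13^4=34  13^5=35
  13^6=11  13^7=32  13^8=9  13^9=6  13^10=4  13^11=15
  13^12=10  13^13=19  13^14=25  13^15=29  13^16=7  13^17=17
  13^18=36  13^19=24  13^20=16  13^21=23  13^22=3  13^23=2
  13^24=26  13^25=5  13^26=28  13^27=31
So 13^27 ≡ 31 (mod 37), giving a = 27.

27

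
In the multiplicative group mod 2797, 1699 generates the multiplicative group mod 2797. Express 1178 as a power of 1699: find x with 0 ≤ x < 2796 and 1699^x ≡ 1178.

1629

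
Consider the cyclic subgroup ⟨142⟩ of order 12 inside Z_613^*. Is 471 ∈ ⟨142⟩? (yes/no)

yes

471 ∈ ⟨142⟩ iff 471^12 ≡ 1 (mod 613), since |⟨142⟩| = 12.
471^12 mod 613 = 1.
Since 1 = 1, 471 lies in the subgroup.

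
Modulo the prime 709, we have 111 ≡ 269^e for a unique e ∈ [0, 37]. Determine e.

31

Compute 269^0 mod 709 = 1, then multiply by 269 repeatedly:
  269^0=1  269^1=269  269^2=43  269^3=223  269^4=431
  269^5=372  269^6=99  269^7=398  269^8=3  269^9=98
  269^10=129  269^11=669  269^12=584  269^13=407  269^14=297
  269^15=485  269^16=9  269^17=294  269^18=387  269^19=589
  269^20=334  269^21=512  269^22=182  269^23=37  269^24=27
  269^25=173  269^26=452  269^27=349  269^28=293  269^29=118
  269^30=546  269^31=111
Found 111 at exponent 31.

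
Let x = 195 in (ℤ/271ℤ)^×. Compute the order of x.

135

The order of 195 must divide p − 1 = 270 = 2 · 3^3 · 5.
Divisors: 1, 2, 3, 5, 6, 9, 10, 15, 18, 27, 30, 45, 54, 90, 135, 270.
Check each in increasing order: 195^1 ≡ 195;  195^2 ≡ 85;  195^3 ≡ 44;  195^5 ≡ 217;  195^6 ≡ 39;  195^9 ≡ 90;  195^10 ≡ 206;  195^15 ≡ 258;  195^18 ≡ 241;  195^27 ≡ 10;  195^30 ≡ 169;  195^45 ≡ 242;  195^54 ≡ 100;  195^90 ≡ 28;  195^135 ≡ 1.
Smallest exponent giving 1 is 135.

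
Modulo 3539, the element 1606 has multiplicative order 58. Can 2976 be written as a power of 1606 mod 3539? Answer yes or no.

no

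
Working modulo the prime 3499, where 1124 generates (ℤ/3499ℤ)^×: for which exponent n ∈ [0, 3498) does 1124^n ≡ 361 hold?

692

Baby-step giant-step with m = ceil(sqrt(3498)) = 60.
Baby table (1124^j mod 3499 for j=0..59):
  0:1  1:1124  2:237  3:464  4:185  5:1499  6:1857  7:1864
  8:2734  9:894  10:643  11:1938  12:1934  13:937  14:3488  15:1632
  16:892  17:1894  18:1464  19:1006  20:567  21:490  22:1417  23:663
  24:3424  25:3175  26:3219  27:190  28:121  29:3042  30:685  31:160
  32:1391  33:2930  34:761  35:1608  36:1908  37:3204  38:825  39:65
  40:3080  41:1409  42:2168  43:1528  44:2962  45:1739  46:2194  47:2760
  48:2126  49:3306  50:6  51:3245  52:1422  53:2784  54:1110  55:1996
  56:645  57:687  58:2408  59:1865
Giant step factor: 1124^(-60) ≡ 2807 (mod 3499).
Scan 361·2807^i mod 3499 for i = 0, 1, …:
  i=0: 361   i=1: 2116   i=2: 1809   i=3: 814
  i=4: 51   i=5: 3197   i=6: 2543   i=7: 241
  i=8: 1180   i=9: 2206   i=10: 2511   i=11: 1391
Match at i=11, j=32: n = 11·60 + 32 = 692.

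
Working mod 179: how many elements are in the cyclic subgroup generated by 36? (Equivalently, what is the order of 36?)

89

The order of 36 must divide p − 1 = 178 = 2 · 89.
Divisors: 1, 2, 89, 178.
Check each in increasing order: 36^1 ≡ 36;  36^2 ≡ 43;  36^89 ≡ 1.
Smallest exponent giving 1 is 89.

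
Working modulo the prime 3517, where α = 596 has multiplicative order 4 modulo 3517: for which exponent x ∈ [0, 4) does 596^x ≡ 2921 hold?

3

Successive powers of 596 modulo 3517:
  596^0=1  596^1=596  596^2=3516  596^3=2921
So 596^3 ≡ 2921 (mod 3517), giving x = 3.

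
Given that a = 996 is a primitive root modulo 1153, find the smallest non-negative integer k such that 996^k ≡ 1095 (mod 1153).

Baby-step giant-step with m = ceil(sqrt(1152)) = 34.
Baby table (996^j mod 1153 for j=0..33):
  0:1  1:996  2:436  3:728  4:1004  5:333  6:757  7:1063
  8:294  9:1115  10:201  11:727  12:8  13:1050  14:29  15:59
  16:1114  17:358  18:291  19:433  20:46  21:849  22:455  23:51
  24:64  25:329  26:232  27:472  28:841  29:558  30:22  31:5
  32:368  33:1027
Giant step factor: 996^(-34) ≡ 172 (mod 1153).
Scan 1095·172^i mod 1153 for i = 0, 1, …:
  i=0: 1095   i=1: 401   i=2: 945   i=3: 1120
  i=4: 89   i=5: 319   i=6: 677   i=7: 1144
  i=8: 758   i=9: 87     …   i=27: 484
  i=28: 232
Match at i=28, j=26: k = 28·34 + 26 = 978.

978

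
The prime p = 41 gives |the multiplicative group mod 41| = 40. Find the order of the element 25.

10

The order of 25 must divide p − 1 = 40 = 2^3 · 5.
Divisors: 1, 2, 4, 5, 8, 10, 20, 40.
Check each in increasing order: 25^1 ≡ 25;  25^2 ≡ 10;  25^4 ≡ 18;  25^5 ≡ 40;  25^8 ≡ 37;  25^10 ≡ 1.
Smallest exponent giving 1 is 10.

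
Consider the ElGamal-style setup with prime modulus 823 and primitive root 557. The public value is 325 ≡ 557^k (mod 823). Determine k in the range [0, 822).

Baby-step giant-step with m = ceil(sqrt(822)) = 29.
Baby table (557^j mod 823 for j=0..28):
  0:1  1:557  2:801  3:91  4:484  5:467  6:51  7:425
  8:524  9:526  10:817  11:773  12:132  13:277  14:388  15:490
  16:517  17:742  18:148  19:136  20:36  21:300  22:31  23:807
  24:141  25:352  26:190  27:486  28:758
Giant step factor: 557^(-29) ≡ 588 (mod 823).
Scan 325·588^i mod 823 for i = 0, 1, …:
  i=0: 325   i=1: 164   i=2: 141
Match at i=2, j=24: k = 2·29 + 24 = 82.

82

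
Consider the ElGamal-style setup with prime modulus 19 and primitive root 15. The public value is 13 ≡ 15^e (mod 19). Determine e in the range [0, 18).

Successive powers of 15 modulo 19:
  15^0=1  15^1=15  15^2=16  15^3=12  15^4=9  15^5=2
  15^6=11  15^7=13
So 15^7 ≡ 13 (mod 19), giving e = 7.

7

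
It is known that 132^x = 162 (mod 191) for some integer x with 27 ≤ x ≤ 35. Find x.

Compute 132^27 mod 191 = 71, then multiply by 132 repeatedly:
  132^27=71  132^28=13  132^29=188  132^30=177  132^31=62
  132^32=162
Found 162 at exponent 32.

32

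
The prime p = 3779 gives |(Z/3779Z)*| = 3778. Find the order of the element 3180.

The order of 3180 must divide p − 1 = 3778 = 2 · 1889.
Divisors: 1, 2, 1889, 3778.
Check each in increasing order: 3180^1 ≡ 3180;  3180^2 ≡ 3575;  3180^1889 ≡ 1.
Smallest exponent giving 1 is 1889.

1889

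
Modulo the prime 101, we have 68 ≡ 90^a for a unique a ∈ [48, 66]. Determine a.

Compute 90^48 mod 101 = 5, then multiply by 90 repeatedly:
  90^48=5  90^49=46  90^50=100  90^51=11  90^52=81
  90^53=18  90^54=4  90^55=57  90^56=80  90^57=29
  90^58=85  90^59=75  90^60=84  90^61=86  90^62=64
  90^63=3  90^64=68
Found 68 at exponent 64.

64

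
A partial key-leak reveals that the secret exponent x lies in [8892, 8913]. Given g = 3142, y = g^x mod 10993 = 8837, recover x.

8894

Compute 3142^8892 mod 10993 = 5907, then multiply by 3142 repeatedly:
  3142^8892=5907  3142^8893=3610  3142^8894=8837
Found 8837 at exponent 8894.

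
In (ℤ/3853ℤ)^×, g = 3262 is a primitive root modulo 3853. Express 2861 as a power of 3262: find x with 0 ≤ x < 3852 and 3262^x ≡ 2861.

Baby-step giant-step with m = ceil(sqrt(3852)) = 63.
Baby table (3262^j mod 3853 for j=0..62):
  0:1  1:3262  2:2511  3:3257  4:1613  5:2261  6:740  7:1902
  8:994  9:2055  10:3043  11:938  12:474  13:1135  14:3490  15:2618
  16:1668  17:580  18:137  19:3799  20:1090  21:3114  22:1360  23:1517
  24:1202  25:2423  26:1323  27:266  28:767  29:1357  30:3290  31:1375
  32:358  33:337  34:1189  35:2400  36:3357  37:308  38:2916  39:2788
  40:1376  41:3620  42:2848  43:593  44:160  45:1765  46:1048  47:965
  48:3782  49:3431  50:2810  51:3786  52:1067  53:1295  54:1402  55:3666
  56:2633  57:509  58:3568  59:2756  60:1023  61:328  62:2655
Giant step factor: 3262^(-63) ≡ 1943 (mod 3853).
Scan 2861·1943^i mod 3853 for i = 0, 1, …:
  i=0: 2861   i=1: 2897   i=2: 3491   i=3: 1733
  i=4: 3550   i=5: 780   i=6: 1311   i=7: 440
  i=8: 3407   i=9: 347   i=10: 3799
Match at i=10, j=19: x = 10·63 + 19 = 649.

649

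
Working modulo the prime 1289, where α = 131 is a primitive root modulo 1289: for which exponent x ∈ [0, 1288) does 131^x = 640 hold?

Successive powers of 131 modulo 1289:
  131^0=1  131^1=131  131^2=404  131^3=75  131^4=802  131^5=653
  131^6=469  131^7=856  131^8=1282  131^9=372  131^10=1039  131^11=764
  131^12=831  131^13=585  131^14=584  131^15=453  131^16=49  131^17=1263
  131^18=461  131^19=1097  131^20=628  131^21=1061  131^22=1068  131^23=696
  131^24=946  131^25=182  131^26=640
So 131^26 ≡ 640 (mod 1289), giving x = 26.

26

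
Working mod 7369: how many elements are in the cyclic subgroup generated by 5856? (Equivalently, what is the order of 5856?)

The order of 5856 must divide p − 1 = 7368 = 2^3 · 3 · 307.
Divisors: 1, 2, 3, 4, 6, 8, 12, 24, 307, 614, 921, 1228, 1842, 2456, 3684, 7368.
Check each in increasing order: 5856^1 ≡ 5856;  5856^2 ≡ 4779;  5856^3 ≡ 5731;  5856^4 ≡ 2310;  5856^6 ≡ 728;  5856^8 ≡ 944;  5856^12 ≡ 6785;  5856^24 ≡ 2082;  5856^307 ≡ 1.
Smallest exponent giving 1 is 307.

307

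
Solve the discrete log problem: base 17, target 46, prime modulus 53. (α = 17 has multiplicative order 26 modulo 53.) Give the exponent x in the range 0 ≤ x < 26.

4

Successive powers of 17 modulo 53:
  17^0=1  17^1=17  17^2=24  17^3=37  17^4=46
So 17^4 ≡ 46 (mod 53), giving x = 4.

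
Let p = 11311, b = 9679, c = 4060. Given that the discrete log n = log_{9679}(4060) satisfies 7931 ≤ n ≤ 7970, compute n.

Compute 9679^7931 mod 11311 = 2433, then multiply by 9679 repeatedly:
  9679^7931=2433  9679^7932=10816  9679^7933=4759  9679^7934=3969  9679^7935=3795
  9679^7936=4988  9679^7937=3504  9679^7938=4838  9679^7939=10773  9679^7940=7069
  9679^7941=612  9679^7942=7895  9679^7943=9900  9679^7944=6619  9679^7945=11108
  9679^7946=3277  9679^7947=2039  9679^7948=9097  9679^7949=5039  9679^7950=10760
  9679^7951=5663  9679^7952=10382  9679^7953=454  9679^7954=5598  9679^7955=3352
  9679^7956=4060
Found 4060 at exponent 7956.

7956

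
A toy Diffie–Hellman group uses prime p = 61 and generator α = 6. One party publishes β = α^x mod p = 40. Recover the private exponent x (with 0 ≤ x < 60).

Baby-step giant-step with m = ceil(sqrt(60)) = 8.
Baby table (6^j mod 61 for j=0..7):
  0:1  1:6  2:36  3:33  4:15  5:29  6:52  7:7
Giant step factor: 6^(-8) ≡ 16 (mod 61).
Scan 40·16^i mod 61 for i = 0, 1, …:
  i=0: 40   i=1: 30   i=2: 53   i=3: 55
  i=4: 26   i=5: 50   i=6: 7
Match at i=6, j=7: x = 6·8 + 7 = 55.

55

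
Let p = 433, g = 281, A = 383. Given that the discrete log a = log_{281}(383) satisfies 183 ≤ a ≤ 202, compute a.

Compute 281^183 mod 433 = 119, then multiply by 281 repeatedly:
  281^183=119  281^184=98  281^185=259  281^186=35  281^187=309
  281^188=229  281^189=265  281^190=422  281^191=373  281^192=27
  281^193=226  281^194=288  281^195=390  281^196=41  281^197=263
  281^198=293  281^199=63  281^200=383
Found 383 at exponent 200.

200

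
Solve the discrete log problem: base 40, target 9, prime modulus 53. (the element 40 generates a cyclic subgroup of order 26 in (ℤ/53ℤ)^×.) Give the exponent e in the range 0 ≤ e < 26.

Successive powers of 40 modulo 53:
  40^0=1  40^1=40  40^2=10  40^3=29  40^4=47  40^5=25
  40^6=46  40^7=38  40^8=36  40^9=9
So 40^9 ≡ 9 (mod 53), giving e = 9.

9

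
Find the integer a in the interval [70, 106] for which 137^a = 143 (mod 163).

86

Compute 137^70 mod 163 = 56, then multiply by 137 repeatedly:
  137^70=56  137^71=11  137^72=40  137^73=101  137^74=145
  137^75=142  137^76=57  137^77=148  137^78=64  137^79=129
  137^80=69  137^81=162  137^82=26  137^83=139  137^84=135
  137^85=76  137^86=143
Found 143 at exponent 86.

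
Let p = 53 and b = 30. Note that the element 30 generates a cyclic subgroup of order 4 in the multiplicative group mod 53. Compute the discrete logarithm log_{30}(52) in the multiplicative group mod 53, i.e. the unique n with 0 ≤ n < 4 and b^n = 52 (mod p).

2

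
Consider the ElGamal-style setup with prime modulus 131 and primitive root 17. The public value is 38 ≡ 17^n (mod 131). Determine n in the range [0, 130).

22

Baby-step giant-step with m = ceil(sqrt(130)) = 12.
Baby table (17^j mod 131 for j=0..11):
  0:1  1:17  2:27  3:66  4:74  5:79  6:33  7:37
  8:105  9:82  10:84  11:118
Giant step factor: 17^(-12) ≡ 16 (mod 131).
Scan 38·16^i mod 131 for i = 0, 1, …:
  i=0: 38   i=1: 84
Match at i=1, j=10: n = 1·12 + 10 = 22.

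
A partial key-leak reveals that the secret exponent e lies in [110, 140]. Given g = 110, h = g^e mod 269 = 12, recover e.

137

Compute 110^110 mod 269 = 30, then multiply by 110 repeatedly:
  110^110=30  110^111=72  110^112=119  110^113=178  110^114=212
  110^115=186  110^116=16  110^117=146  110^118=189  110^119=77
  110^120=131  110^121=153  110^122=152  110^123=42  110^124=47
  110^125=59  110^126=34  110^127=243  110^128=99  110^129=130
  110^130=43  110^131=157  110^132=54  110^133=22  110^134=268
  110^135=159  110^136=5  110^137=12
Found 12 at exponent 137.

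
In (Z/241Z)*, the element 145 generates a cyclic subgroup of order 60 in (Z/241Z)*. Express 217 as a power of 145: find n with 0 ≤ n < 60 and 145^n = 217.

26

Successive powers of 145 modulo 241:
  145^0=1  145^1=145  145^2=58  145^3=216  145^4=231  145^5=237
  145^6=143  145^7=9  145^8=100  145^9=40  145^10=16  145^11=151
  145^12=205  145^13=82  145^14=81  145^15=177  145^16=119  145^17=144
  145^18=154  145^19=158  145^20=15  145^21=6  145^22=147  145^23=107
  145^24=91  145^25=181  145^26=217
So 145^26 ≡ 217 (mod 241), giving n = 26.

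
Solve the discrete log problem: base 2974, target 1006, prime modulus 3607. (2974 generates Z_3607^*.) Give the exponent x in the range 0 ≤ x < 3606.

213

Baby-step giant-step with m = ceil(sqrt(3606)) = 61.
Baby table (2974^j mod 3607 for j=0..60):
  0:1  1:2974  2:312  3:889  4:3562  5:3236  6:388  7:3279
  8:2025  9:2267  10:575  11:332  12:2657  13:2588  14:2981  15:3095
  16:3073  17:2571  18:2921  19:1398  20:2388  21:3336  22:2014  23:2016
  24:750  25:1374  26:3152  27:3062  28:2320  29:3096  30:2440  31:2883
  32:203  33:1353  34:2017  35:117  36:1686  37:434  38:3017  39:1949
  40:3484  41:2112  42:1301  43:2470  44:1928  45:2349  46:2774  47:667
  48:3415  49:2505  50:1415  51:2448  52:1426  53:2699  54:1251  55:1657
  56:756  57:1183  58:1417  59:1182  60:2050
Giant step factor: 2974^(-61) ≡ 568 (mod 3607).
Scan 1006·568^i mod 3607 for i = 0, 1, …:
  i=0: 1006   i=1: 1502   i=2: 1884   i=3: 2440
Match at i=3, j=30: x = 3·61 + 30 = 213.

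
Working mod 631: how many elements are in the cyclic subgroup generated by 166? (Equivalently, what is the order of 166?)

The order of 166 must divide p − 1 = 630 = 2 · 3^2 · 5 · 7.
Divisors: 1, 2, 3, 5, 6, 7, 9, 10, 14, 15, 18, 21, 30, 35, 42, 45, 63, 70, 90, 105, 126, 210, 315, 630.
Check each in increasing order: 166^1 ≡ 166;  166^2 ≡ 423;  166^3 ≡ 177;  166^5 ≡ 413;  166^6 ≡ 410;  166^7 ≡ 543;  166^9 ≡ 5;  166^10 ≡ 199;  166^14 ≡ 172;  166^15 ≡ 157;  166^18 ≡ 25;  166^21 ≡ 8;  166^30 ≡ 40;  166^35 ≡ 114;  166^42 ≡ 64;  166^45 ≡ 601;  166^63 ≡ 512;  166^70 ≡ 376;  166^90 ≡ 269;  166^105 ≡ 587;  166^126 ≡ 279;  166^210 ≡ 43;  166^315 ≡ 1.
Smallest exponent giving 1 is 315.

315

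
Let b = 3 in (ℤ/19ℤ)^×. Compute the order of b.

18

The order of 3 must divide p − 1 = 18 = 2 · 3^2.
Divisors: 1, 2, 3, 6, 9, 18.
Check each in increasing order: 3^1 ≡ 3;  3^2 ≡ 9;  3^3 ≡ 8;  3^6 ≡ 7;  3^9 ≡ 18;  3^18 ≡ 1.
Smallest exponent giving 1 is 18.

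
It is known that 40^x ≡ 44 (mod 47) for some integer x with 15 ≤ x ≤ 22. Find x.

15

Compute 40^15 mod 47 = 44, then multiply by 40 repeatedly:
  40^15=44
Found 44 at exponent 15.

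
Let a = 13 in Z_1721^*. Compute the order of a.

1720

The order of 13 must divide p − 1 = 1720 = 2^3 · 5 · 43.
Divisors: 1, 2, 4, 5, 8, 10, 20, 40, 43, 86, 172, 215, 344, 430, 860, 1720.
Check each in increasing order: 13^1 ≡ 13;  13^2 ≡ 169;  13^4 ≡ 1025;  13^5 ≡ 1278;  13^8 ≡ 815;  13^10 ≡ 55;  13^20 ≡ 1304;  13^40 ≡ 68;  13^43 ≡ 1390;  13^86 ≡ 1138;  13^172 ≡ 852;  13^215 ≡ 232;  13^344 ≡ 1363;  13^430 ≡ 473;  13^860 ≡ 1720;  13^1720 ≡ 1.
Smallest exponent giving 1 is 1720.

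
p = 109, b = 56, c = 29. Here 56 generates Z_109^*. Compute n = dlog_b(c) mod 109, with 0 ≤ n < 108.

58

Baby-step giant-step with m = ceil(sqrt(108)) = 11.
Baby table (56^j mod 109 for j=0..10):
  0:1  1:56  2:84  3:17  4:80  5:11  6:71  7:52
  8:78  9:8  10:12
Giant step factor: 56^(-11) ≡ 103 (mod 109).
Scan 29·103^i mod 109 for i = 0, 1, …:
  i=0: 29   i=1: 44   i=2: 63   i=3: 58
  i=4: 88   i=5: 17
Match at i=5, j=3: n = 5·11 + 3 = 58.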